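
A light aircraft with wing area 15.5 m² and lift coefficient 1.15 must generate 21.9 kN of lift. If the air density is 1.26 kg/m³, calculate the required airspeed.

v = 44.2 m/s

L = ½ρv²S·CL ⇒ v = √(2L/(ρ·S·CL))
v = √(2 × 21900 / (1.26 × 15.5 × 1.15)) = √1950 = 44.2 m/s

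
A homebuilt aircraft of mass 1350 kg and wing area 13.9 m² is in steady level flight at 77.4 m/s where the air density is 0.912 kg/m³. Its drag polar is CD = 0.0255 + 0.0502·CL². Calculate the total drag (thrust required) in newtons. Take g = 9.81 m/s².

Weight W = mg = 1350 × 9.81 = 13244 N; in level flight L = W.
q = ½ρv² = ½ × 0.912 × 77.4² = 2732 Pa.
CL = W/(q·S) = 13244 / (2732 × 13.9) = 0.3488.
CD = 0.0255 + 0.0502 × 0.3488² = 0.03161.
D = q·S·CD = 2732 × 13.9 × 0.03161 = 1200 N

D = 1200 N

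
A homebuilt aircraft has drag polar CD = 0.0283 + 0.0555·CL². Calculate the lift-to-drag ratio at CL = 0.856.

CD = 0.0283 + 0.0555 × 0.856² = 0.06897
L/D = CL/CD = 0.856 / 0.06897 = 12.4

L/D = 12.4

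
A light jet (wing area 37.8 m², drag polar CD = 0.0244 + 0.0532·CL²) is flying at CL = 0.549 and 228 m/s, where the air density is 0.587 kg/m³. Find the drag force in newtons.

CD = 0.0244 + 0.0532 × 0.549² = 0.04043
D = ½ρv²S·CD = ½ × 0.587 × 228² × 37.8 × 0.04043 = 23300 N

D = 23300 N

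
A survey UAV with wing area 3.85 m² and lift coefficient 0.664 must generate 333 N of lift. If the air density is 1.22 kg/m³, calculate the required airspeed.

v = 14.6 m/s

L = ½ρv²S·CL ⇒ v = √(2L/(ρ·S·CL))
v = √(2 × 333 / (1.22 × 3.85 × 0.664)) = √213.5 = 14.6 m/s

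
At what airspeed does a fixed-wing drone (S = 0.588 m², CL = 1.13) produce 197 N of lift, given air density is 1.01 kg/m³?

L = ½ρv²S·CL ⇒ v = √(2L/(ρ·S·CL))
v = √(2 × 197 / (1.01 × 0.588 × 1.13)) = √587.1 = 24.2 m/s

v = 24.2 m/s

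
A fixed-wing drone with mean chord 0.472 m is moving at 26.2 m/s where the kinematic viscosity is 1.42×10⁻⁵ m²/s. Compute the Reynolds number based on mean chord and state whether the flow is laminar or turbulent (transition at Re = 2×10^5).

Re = 8.71×10^5 (turbulent)

Re = v·c/ν = 26.2 × 0.472 / (1.42×10⁻⁵) = 8.71×10^5
Since 8.71×10^5 > 2×10^5, the flow is turbulent.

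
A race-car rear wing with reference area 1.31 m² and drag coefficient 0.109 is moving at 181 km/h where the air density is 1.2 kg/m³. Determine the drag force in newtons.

D = 217 N

Convert speed: v = 181 km/h ÷ 3.6 = 50.28 m/s.
Dynamic pressure q = ½ρv² = ½ × 1.2 × 50.28² = 1517 Pa.
D = q·S·CD = 1517 × 1.31 × 0.109 = 217 N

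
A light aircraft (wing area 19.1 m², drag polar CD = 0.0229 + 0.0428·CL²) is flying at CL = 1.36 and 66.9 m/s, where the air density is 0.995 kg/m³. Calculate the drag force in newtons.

CD = 0.0229 + 0.0428 × 1.36² = 0.1021
D = ½ρv²S·CD = ½ × 0.995 × 66.9² × 19.1 × 0.1021 = 4340 N

D = 4340 N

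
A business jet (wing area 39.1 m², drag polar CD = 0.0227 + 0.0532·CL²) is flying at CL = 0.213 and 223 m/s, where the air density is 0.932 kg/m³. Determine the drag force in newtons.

D = 22800 N

CD = 0.0227 + 0.0532 × 0.213² = 0.02511
D = ½ρv²S·CD = ½ × 0.932 × 223² × 39.1 × 0.02511 = 22800 N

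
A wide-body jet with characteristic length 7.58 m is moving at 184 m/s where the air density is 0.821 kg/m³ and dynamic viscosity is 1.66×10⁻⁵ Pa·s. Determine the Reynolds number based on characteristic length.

Re = ρ·v·c/μ = 0.821 × 184 × 7.58 / (1.66×10⁻⁵) = 6.9×10^7

Re = 6.9×10^7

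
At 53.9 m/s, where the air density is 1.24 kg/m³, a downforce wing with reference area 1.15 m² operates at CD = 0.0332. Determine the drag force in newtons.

Dynamic pressure q = ½ρv² = ½ × 1.24 × 53.9² = 1801 Pa.
D = q·S·CD = 1801 × 1.15 × 0.0332 = 68.8 N

D = 68.8 N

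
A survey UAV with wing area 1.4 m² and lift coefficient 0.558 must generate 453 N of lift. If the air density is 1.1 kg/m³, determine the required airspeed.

L = ½ρv²S·CL ⇒ v = √(2L/(ρ·S·CL))
v = √(2 × 453 / (1.1 × 1.4 × 0.558)) = √1054 = 32.5 m/s

v = 32.5 m/s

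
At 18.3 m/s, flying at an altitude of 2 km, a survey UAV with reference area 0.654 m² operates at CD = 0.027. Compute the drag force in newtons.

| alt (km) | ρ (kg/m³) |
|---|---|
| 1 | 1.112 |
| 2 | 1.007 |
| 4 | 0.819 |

D = 2.98 N

At 2 km, from the table: ρ = 1.007 kg/m³.
D = ½ρv²S·CD = ½ × 1.007 × 18.3² × 0.654 × 0.027 = 2.98 N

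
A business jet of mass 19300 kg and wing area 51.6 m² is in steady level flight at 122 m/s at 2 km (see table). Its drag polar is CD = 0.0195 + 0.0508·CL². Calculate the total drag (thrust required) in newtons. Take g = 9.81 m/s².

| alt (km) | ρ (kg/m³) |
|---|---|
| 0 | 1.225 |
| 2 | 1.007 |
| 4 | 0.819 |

D = 12200 N

At 2 km, from the table: ρ = 1.007 kg/m³.
Weight W = mg = 19300 × 9.81 = 1.8933×10^5 N; in level flight L = W.
q = ½ρv² = ½ × 1.007 × 122² = 7494 Pa.
CL = 2W/(ρv²S) = 2×1.8933×10^5/(1.007×122²×51.6) = 0.4896.
CD = 0.0195 + 0.0508 × 0.4896² = 0.03168.
D = q·S·CD = 7494 × 51.6 × 0.03168 = 12250 N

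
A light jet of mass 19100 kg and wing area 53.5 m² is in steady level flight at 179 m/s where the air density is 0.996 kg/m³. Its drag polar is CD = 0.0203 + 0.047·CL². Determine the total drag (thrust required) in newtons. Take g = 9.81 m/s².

In steady level flight, lift balances weight: W = mg = 19100 × 9.81 = 1.8737×10^5 N.
Dynamic pressure q = 0.5 × 0.996 × 179² = 15960 Pa.
CL = 2W/(ρv²S) = 2×1.8737×10^5/(0.996×179²×53.5) = 0.2195.
CD = 0.0203 + 0.047 × 0.2195² = 0.02256.
D = q·S·CD = 15960 × 53.5 × 0.02256 = 19260 N

D = 19300 N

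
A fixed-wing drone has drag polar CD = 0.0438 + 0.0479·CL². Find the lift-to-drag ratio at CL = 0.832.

CD = 0.0438 + 0.0479 × 0.832² = 0.07696
L/D = CL/CD = 0.832 / 0.07696 = 10.8

L/D = 10.8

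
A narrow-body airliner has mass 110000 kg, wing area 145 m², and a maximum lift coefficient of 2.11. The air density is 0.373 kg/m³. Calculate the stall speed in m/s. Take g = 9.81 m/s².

Stall occurs when L = W at CL,max. W = mg = 110000 × 9.81 = 1.079×10^6 N.
From L = ½ρV²S·CL,max = W: V_stall = √(2W/(ρSCL,max)) = √(2·1.079×10^6/(0.373·145·2.11))
V_stall = √18910 = 138 m/s

V_stall = 138 m/s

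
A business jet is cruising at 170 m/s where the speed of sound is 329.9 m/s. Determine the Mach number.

M = 0.515

M = v/a = 170 / 329.9 = 0.515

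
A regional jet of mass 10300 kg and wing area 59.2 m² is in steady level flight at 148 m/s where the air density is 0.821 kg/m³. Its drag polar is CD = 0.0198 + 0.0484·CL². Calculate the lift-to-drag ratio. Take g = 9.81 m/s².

L/D = 8.81

Level flight ⇒ L = W = m·g = 10300 × 9.81 = 1.0104×10^5 N.
Dynamic pressure q = 0.5 × 0.821 × 148² = 8992 Pa.
Required CL = L/(qS) = 1.0104×10^5/(8992·59.2) = 0.1898.
CD = 0.0198 + 0.0484 × 0.1898² = 0.02154.
L/D = CL/CD = 0.1898 / 0.02154 = 8.81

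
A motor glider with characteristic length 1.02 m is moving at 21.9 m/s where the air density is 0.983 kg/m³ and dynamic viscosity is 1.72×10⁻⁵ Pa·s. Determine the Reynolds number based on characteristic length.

Re = ρ·v·c/μ = 0.983 × 21.9 × 1.02 / (1.72×10⁻⁵) = 1.28×10^6

Re = 1.28×10^6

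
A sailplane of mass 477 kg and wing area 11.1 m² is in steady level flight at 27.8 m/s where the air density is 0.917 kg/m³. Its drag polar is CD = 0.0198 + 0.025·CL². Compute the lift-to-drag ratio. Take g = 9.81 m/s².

L/D = 21.6

Weight W = mg = 477 × 9.81 = 4679.4 N; in level flight L = W.
Dynamic pressure q = 0.5 × 0.917 × 27.8² = 354.3 Pa.
CL = W/(q·S) = 4679.4 / (354.3 × 11.1) = 1.19.
CD = 0.0198 + 0.025 × 1.19² = 0.05518.
L/D = CL/CD = 1.19 / 0.05518 = 21.6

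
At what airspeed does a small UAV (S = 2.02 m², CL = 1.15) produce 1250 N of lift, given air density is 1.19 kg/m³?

v = 30.1 m/s

L = ½ρv²S·CL ⇒ v = √(2L/(ρ·S·CL))
v = √(2 × 1250 / (1.19 × 2.02 × 1.15)) = √904.4 = 30.1 m/s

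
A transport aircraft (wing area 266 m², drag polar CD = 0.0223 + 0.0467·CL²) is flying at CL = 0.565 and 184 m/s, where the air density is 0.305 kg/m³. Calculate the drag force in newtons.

CD = 0.0223 + 0.0467 × 0.565² = 0.03721
D = ½ρv²S·CD = ½ × 0.305 × 184² × 266 × 0.03721 = 51100 N

D = 51100 N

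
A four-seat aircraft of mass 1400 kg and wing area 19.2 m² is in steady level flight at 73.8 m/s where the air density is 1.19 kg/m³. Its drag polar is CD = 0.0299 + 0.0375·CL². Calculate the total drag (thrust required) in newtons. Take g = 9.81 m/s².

D = 1970 N

In steady level flight, lift balances weight: W = mg = 1400 × 9.81 = 13734 N.
Dynamic pressure q = 0.5 × 1.19 × 73.8² = 3241 Pa.
CL = W/(q·S) = 13734 / (3241 × 19.2) = 0.2207.
CD = 0.0299 + 0.0375 × 0.2207² = 0.03173.
D = q·S·CD = 3241 × 19.2 × 0.03173 = 1974 N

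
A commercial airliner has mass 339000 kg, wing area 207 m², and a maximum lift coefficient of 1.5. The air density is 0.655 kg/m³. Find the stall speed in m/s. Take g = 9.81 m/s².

Weight W = mg = 339000 × 9.81 = 3.326×10^6 N.
From L = ½ρV²S·CL,max = W: V_stall = √(2W/(ρSCL,max)) = √(2·3.326×10^6/(0.655·207·1.5))
V_stall = √32700 = 181 m/s

V_stall = 181 m/s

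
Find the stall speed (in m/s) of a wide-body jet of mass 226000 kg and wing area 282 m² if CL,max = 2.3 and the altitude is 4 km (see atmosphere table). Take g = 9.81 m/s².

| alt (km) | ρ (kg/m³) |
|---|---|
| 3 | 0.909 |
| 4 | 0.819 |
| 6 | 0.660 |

At 4 km, from the table: ρ = 0.819 kg/m³.
Stall occurs when L = W at CL,max. W = mg = 226000 × 9.81 = 2.217×10^6 N.
From L = ½ρV²S·CL,max = W: V_stall = √(2W/(ρSCL,max)) = √(2·2.217×10^6/(0.819·282·2.3))
V_stall = √8347 = 91.4 m/s

V_stall = 91.4 m/s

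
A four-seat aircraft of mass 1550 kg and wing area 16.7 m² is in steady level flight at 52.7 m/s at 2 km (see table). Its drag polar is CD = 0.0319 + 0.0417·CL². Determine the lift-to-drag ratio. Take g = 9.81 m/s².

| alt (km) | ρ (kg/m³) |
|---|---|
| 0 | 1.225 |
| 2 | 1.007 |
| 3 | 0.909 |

L/D = 13.1

At 2 km, from the table: ρ = 1.007 kg/m³.
Level flight ⇒ L = W = m·g = 1550 × 9.81 = 15206 N.
q = ½ρv² = ½ × 1.007 × 52.7² = 1398 Pa.
CL = W/(q·S) = 15206 / (1398 × 16.7) = 0.6511.
CD = 0.0319 + 0.0417 × 0.6511² = 0.04958.
L/D = CL/CD = 0.6511 / 0.04958 = 13.1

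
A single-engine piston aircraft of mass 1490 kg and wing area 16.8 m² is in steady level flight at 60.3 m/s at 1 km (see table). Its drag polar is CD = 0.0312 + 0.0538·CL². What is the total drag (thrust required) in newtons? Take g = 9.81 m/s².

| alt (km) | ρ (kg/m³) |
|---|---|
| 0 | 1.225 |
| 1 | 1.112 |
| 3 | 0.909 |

D = 1400 N

At 1 km, from the table: ρ = 1.112 kg/m³.
Level flight ⇒ L = W = m·g = 1490 × 9.81 = 14617 N.
q = ½ρv² = ½ × 1.112 × 60.3² = 2022 Pa.
CL = 2W/(ρv²S) = 2×14617/(1.112×60.3²×16.8) = 0.4304.
CD = 0.0312 + 0.0538 × 0.4304² = 0.04116.
D = q·S·CD = 2022 × 16.8 × 0.04116 = 1398 N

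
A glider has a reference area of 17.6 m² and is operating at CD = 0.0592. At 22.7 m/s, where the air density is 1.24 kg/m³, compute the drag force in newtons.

D = ½ρv²S·CD = ½ × 1.24 × 22.7² × 17.6 × 0.0592 = 333 N

D = 333 N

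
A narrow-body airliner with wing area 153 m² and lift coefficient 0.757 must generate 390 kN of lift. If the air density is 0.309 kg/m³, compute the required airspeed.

L = ½ρv²S·CL ⇒ v = √(2L/(ρ·S·CL))
v = √(2 × 3.9×10^5 / (0.309 × 153 × 0.757)) = √21790 = 148 m/s

v = 148 m/s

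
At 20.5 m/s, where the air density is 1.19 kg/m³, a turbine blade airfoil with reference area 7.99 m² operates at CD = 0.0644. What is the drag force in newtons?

Dynamic pressure q = ½ρv² = ½ × 1.19 × 20.5² = 250 Pa.
D = q·S·CD = 250 × 7.99 × 0.0644 = 129 N

D = 129 N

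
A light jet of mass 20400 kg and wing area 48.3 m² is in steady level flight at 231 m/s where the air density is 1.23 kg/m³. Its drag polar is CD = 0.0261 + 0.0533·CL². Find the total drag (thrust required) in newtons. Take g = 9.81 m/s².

D = 42700 N

In steady level flight, lift balances weight: W = mg = 20400 × 9.81 = 2.0012×10^5 N.
q = ½ρv² = ½ × 1.23 × 231² = 32820 Pa.
CL = 2W/(ρv²S) = 2×2.0012×10^5/(1.23×231²×48.3) = 0.1263.
CD = 0.0261 + 0.0533 × 0.1263² = 0.02695.
D = q·S·CD = 32820 × 48.3 × 0.02695 = 42720 N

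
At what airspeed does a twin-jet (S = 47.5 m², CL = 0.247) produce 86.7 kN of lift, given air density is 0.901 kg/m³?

L = ½ρv²S·CL ⇒ v = √(2L/(ρ·S·CL))
v = √(2 × 86700 / (0.901 × 47.5 × 0.247)) = √16400 = 128 m/s

v = 128 m/s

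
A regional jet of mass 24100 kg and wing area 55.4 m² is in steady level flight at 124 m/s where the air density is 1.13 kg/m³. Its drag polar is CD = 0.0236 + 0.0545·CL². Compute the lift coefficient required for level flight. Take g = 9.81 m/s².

CL = 0.491

Level flight ⇒ L = W = m·g = 24100 × 9.81 = 2.3642×10^5 N.
q = ½ρv² = ½ × 1.13 × 124² = 8687 Pa.
Required CL = L/(qS) = 2.3642×10^5/(8687·55.4) = 0.4912.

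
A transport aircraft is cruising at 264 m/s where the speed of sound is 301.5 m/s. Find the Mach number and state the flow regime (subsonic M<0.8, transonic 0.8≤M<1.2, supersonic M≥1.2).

M = v/a = 264 / 301.5 = 0.876
M = 0.876 → transonic.

M = 0.876 (transonic)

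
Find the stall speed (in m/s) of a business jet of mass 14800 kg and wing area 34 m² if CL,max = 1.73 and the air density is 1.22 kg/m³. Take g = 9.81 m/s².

At stall, lift equals weight: L = W = m·g = 14800 × 9.81 = 1.452×10^5 N.
V_stall = √(2W/(ρ·S·CL,max)) = √(2 × 1.452×10^5 / (1.22 × 34 × 1.73))
V_stall = √4046 = 63.6 m/s

V_stall = 63.6 m/s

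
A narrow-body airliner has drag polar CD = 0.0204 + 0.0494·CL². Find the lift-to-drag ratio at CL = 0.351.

L/D = 13.3

CD = 0.0204 + 0.0494 × 0.351² = 0.02649
L/D = CL/CD = 0.351 / 0.02649 = 13.3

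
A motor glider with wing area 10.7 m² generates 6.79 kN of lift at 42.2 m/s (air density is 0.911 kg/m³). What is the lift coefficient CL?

CL = 0.782

From L = ½ρv²S·CL, rearranging gives CL = 2L/(ρv²S).
CL = 2 × 6790 / (0.911 × 42.2² × 10.7) = 0.782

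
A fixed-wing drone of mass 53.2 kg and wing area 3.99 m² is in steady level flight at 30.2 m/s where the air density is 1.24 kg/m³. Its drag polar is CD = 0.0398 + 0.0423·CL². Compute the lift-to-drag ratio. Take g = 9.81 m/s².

Level flight ⇒ L = W = m·g = 53.2 × 9.81 = 521.89 N.
q = ½ρv² = ½ × 1.24 × 30.2² = 565.5 Pa.
CL = W/(q·S) = 521.89 / (565.5 × 3.99) = 0.2313.
CD = 0.0398 + 0.0423 × 0.2313² = 0.04206.
L/D = CL/CD = 0.2313 / 0.04206 = 5.5

L/D = 5.5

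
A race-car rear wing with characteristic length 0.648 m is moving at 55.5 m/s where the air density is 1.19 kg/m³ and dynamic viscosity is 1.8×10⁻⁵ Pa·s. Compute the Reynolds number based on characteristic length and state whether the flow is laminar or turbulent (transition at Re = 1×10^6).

Re = 2.38×10^6 (turbulent)

Re = ρ·v·c/μ = 1.19 × 55.5 × 0.648 / (1.8×10⁻⁵) = 2.38×10^6
Since 2.38×10^6 > 1×10^6, the flow is turbulent.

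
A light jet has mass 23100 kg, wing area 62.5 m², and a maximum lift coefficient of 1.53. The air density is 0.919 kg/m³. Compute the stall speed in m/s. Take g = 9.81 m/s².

V_stall = 71.8 m/s

At stall, lift equals weight: L = W = m·g = 23100 × 9.81 = 2.266×10^5 N.
From L = ½ρV²S·CL,max = W: V_stall = √(2W/(ρSCL,max)) = √(2·2.266×10^5/(0.919·62.5·1.53))
V_stall = √5157 = 71.8 m/s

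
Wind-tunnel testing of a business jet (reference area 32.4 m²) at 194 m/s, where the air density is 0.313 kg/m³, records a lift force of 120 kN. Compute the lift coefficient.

From L = ½ρv²S·CL, rearranging gives CL = 2L/(ρv²S).
CL = 2 × 1.2×10^5 / (0.313 × 194² × 32.4) = 0.629

CL = 0.629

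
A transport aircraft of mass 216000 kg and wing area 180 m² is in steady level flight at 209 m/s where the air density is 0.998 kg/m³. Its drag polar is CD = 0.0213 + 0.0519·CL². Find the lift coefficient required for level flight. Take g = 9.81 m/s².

Weight W = mg = 216000 × 9.81 = 2.119×10^6 N; in level flight L = W.
Dynamic pressure q = 0.5 × 0.998 × 209² = 21800 Pa.
CL = 2W/(ρv²S) = 2×2.119×10^6/(0.998×209²×180) = 0.5401.

CL = 0.54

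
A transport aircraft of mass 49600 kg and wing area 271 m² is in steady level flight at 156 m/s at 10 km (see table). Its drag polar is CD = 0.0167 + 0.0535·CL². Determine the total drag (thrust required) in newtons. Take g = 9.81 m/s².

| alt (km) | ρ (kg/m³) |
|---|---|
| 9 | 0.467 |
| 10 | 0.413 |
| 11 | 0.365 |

D = 32000 N

At 10 km, from the table: ρ = 0.413 kg/m³.
In steady level flight, lift balances weight: W = mg = 49600 × 9.81 = 4.8658×10^5 N.
q = ½ρv² = ½ × 0.413 × 156² = 5025 Pa.
CL = 2W/(ρv²S) = 2×4.8658×10^5/(0.413×156²×271) = 0.3573.
CD = 0.0167 + 0.0535 × 0.3573² = 0.02353.
D = q·S·CD = 5025 × 271 × 0.02353 = 32040 N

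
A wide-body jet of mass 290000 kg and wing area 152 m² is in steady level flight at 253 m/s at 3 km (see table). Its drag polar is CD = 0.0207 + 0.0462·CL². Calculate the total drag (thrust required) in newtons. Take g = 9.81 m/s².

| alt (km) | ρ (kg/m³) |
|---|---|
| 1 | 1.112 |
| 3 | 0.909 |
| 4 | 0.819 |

D = 1.76×10^5 N

At 3 km, from the table: ρ = 0.909 kg/m³.
In steady level flight, lift balances weight: W = mg = 290000 × 9.81 = 2.8449×10^6 N.
q = ½ρv² = ½ × 0.909 × 253² = 29090 Pa.
CL = W/(q·S) = 2.8449×10^6 / (29090 × 152) = 0.6434.
CD = 0.0207 + 0.0462 × 0.6434² = 0.03982.
D = q·S·CD = 29090 × 152 × 0.03982 = 1.761×10^5 N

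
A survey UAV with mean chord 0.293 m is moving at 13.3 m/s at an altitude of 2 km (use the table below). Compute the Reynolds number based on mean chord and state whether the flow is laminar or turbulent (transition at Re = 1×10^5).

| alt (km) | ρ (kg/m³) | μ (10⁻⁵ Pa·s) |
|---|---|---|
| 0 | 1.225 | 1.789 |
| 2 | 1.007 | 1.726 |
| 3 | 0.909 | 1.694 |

At 2 km, from the table: ρ = 1.007 kg/m³, μ = 1.726×10⁻⁵ Pa·s.
Re = ρ·v·c/μ = 1.007 × 13.3 × 0.293 / (1.726×10⁻⁵) = 2.27×10^5
Since 2.27×10^5 > 1×10^5, the flow is turbulent.

Re = 2.27×10^5 (turbulent)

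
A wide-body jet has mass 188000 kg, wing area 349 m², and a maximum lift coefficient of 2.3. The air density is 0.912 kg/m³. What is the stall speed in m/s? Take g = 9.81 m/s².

Stall occurs when L = W at CL,max. W = mg = 188000 × 9.81 = 1.844×10^6 N.
From L = ½ρV²S·CL,max = W: V_stall = √(2W/(ρSCL,max)) = √(2·1.844×10^6/(0.912·349·2.3))
V_stall = √5039 = 71 m/s

V_stall = 71 m/s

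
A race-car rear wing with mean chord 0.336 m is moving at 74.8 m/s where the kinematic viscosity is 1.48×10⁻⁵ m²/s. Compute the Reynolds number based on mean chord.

Re = 1.7×10^6

Re = v·c/ν = 74.8 × 0.336 / (1.48×10⁻⁵) = 1.7×10^6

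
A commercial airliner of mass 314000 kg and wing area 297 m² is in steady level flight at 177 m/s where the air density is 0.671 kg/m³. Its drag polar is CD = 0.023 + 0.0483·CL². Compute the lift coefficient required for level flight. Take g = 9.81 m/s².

CL = 0.987

Level flight ⇒ L = W = m·g = 314000 × 9.81 = 3.0803×10^6 N.
Dynamic pressure q = 0.5 × 0.671 × 177² = 10510 Pa.
CL = 2W/(ρv²S) = 2×3.0803×10^6/(0.671×177²×297) = 0.9867.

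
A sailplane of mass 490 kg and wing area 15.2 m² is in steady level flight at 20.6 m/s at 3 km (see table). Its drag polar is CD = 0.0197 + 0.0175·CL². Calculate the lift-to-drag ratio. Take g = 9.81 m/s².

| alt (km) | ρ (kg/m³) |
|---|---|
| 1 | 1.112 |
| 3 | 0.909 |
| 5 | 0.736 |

L/D = 24.6

At 3 km, from the table: ρ = 0.909 kg/m³.
Level flight ⇒ L = W = m·g = 490 × 9.81 = 4806.9 N.
q = ½ρv² = ½ × 0.909 × 20.6² = 192.9 Pa.
CL = 2W/(ρv²S) = 2×4806.9/(0.909×20.6²×15.2) = 1.64.
CD = 0.0197 + 0.0175 × 1.64² = 0.06675.
L/D = CL/CD = 1.64 / 0.06675 = 24.6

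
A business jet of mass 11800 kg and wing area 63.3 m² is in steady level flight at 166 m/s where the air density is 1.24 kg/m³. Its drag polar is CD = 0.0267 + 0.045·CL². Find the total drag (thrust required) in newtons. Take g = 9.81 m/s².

Level flight ⇒ L = W = m·g = 11800 × 9.81 = 1.1576×10^5 N.
Dynamic pressure q = 0.5 × 1.24 × 166² = 17080 Pa.
CL = W/(q·S) = 1.1576×10^5 / (17080 × 63.3) = 0.107.
CD = 0.0267 + 0.045 × 0.107² = 0.02722.
D = q·S·CD = 17080 × 63.3 × 0.02722 = 29430 N

D = 29400 N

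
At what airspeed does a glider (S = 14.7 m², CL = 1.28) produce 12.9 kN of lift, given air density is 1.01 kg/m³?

L = ½ρv²S·CL ⇒ v = √(2L/(ρ·S·CL))
v = √(2 × 12900 / (1.01 × 14.7 × 1.28)) = √1358 = 36.8 m/s

v = 36.8 m/s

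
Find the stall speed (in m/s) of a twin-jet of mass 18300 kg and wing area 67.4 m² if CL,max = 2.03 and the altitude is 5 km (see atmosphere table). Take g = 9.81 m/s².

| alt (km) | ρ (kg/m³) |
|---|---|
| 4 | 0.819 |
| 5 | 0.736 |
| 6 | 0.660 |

V_stall = 59.7 m/s

At 5 km, from the table: ρ = 0.736 kg/m³.
Stall occurs when L = W at CL,max. W = mg = 18300 × 9.81 = 1.795×10^5 N.
V_stall = √(2W/(ρ·S·CL,max)) = √(2 × 1.795×10^5 / (0.736 × 67.4 × 2.03))
V_stall = √3565 = 59.7 m/s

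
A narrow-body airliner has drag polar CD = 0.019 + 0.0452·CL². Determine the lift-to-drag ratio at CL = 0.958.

CD = 0.019 + 0.0452 × 0.958² = 0.06048
L/D = CL/CD = 0.958 / 0.06048 = 15.8

L/D = 15.8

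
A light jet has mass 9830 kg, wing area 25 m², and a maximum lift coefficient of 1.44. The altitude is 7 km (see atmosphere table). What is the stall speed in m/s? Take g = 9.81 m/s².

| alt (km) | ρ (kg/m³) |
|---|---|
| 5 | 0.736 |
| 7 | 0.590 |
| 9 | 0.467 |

V_stall = 95.3 m/s

At 7 km, from the table: ρ = 0.590 kg/m³.
At stall, lift equals weight: L = W = m·g = 9830 × 9.81 = 96430 N.
From L = ½ρV²S·CL,max = W: V_stall = √(2W/(ρSCL,max)) = √(2·96430/(0.59·25·1.44))
V_stall = √9080 = 95.3 m/s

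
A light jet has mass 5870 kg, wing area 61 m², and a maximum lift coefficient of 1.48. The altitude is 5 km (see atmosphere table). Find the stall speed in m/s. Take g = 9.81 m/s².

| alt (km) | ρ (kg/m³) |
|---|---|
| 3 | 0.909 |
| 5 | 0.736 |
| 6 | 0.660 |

At 5 km, from the table: ρ = 0.736 kg/m³.
Stall occurs when L = W at CL,max. W = mg = 5870 × 9.81 = 57580 N.
V_stall = √(2W/(ρ·S·CL,max)) = √(2 × 57580 / (0.736 × 61 × 1.48))
V_stall = √1733 = 41.6 m/s

V_stall = 41.6 m/s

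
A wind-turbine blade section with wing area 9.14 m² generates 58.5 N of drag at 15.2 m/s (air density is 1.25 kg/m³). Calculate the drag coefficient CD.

From D = ½ρv²S·CD, rearranging gives CD = 2D/(ρv²S).
CD = 2 × 58.5 / (1.25 × 15.2² × 9.14) = 0.0443

CD = 0.0443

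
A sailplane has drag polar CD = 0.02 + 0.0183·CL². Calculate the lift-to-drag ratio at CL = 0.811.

CD = 0.02 + 0.0183 × 0.811² = 0.03204
L/D = CL/CD = 0.811 / 0.03204 = 25.3

L/D = 25.3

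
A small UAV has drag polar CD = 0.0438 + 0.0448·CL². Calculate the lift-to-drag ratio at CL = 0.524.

L/D = 9.34

CD = 0.0438 + 0.0448 × 0.524² = 0.0561
L/D = CL/CD = 0.524 / 0.0561 = 9.34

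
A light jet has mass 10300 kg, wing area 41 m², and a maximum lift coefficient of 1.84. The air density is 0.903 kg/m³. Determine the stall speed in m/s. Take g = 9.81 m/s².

V_stall = 54.5 m/s

Stall occurs when L = W at CL,max. W = mg = 10300 × 9.81 = 1.01×10^5 N.
From L = ½ρV²S·CL,max = W: V_stall = √(2W/(ρSCL,max)) = √(2·1.01×10^5/(0.903·41·1.84))
V_stall = √2967 = 54.5 m/s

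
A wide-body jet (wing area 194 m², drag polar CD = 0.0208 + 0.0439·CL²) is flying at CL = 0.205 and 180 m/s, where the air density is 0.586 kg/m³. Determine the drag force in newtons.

CD = 0.0208 + 0.0439 × 0.205² = 0.02264
D = ½ρv²S·CD = ½ × 0.586 × 180² × 194 × 0.02264 = 41700 N

D = 41700 N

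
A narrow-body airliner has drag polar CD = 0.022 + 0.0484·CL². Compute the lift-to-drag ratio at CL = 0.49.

CD = 0.022 + 0.0484 × 0.49² = 0.03362
L/D = CL/CD = 0.49 / 0.03362 = 14.6

L/D = 14.6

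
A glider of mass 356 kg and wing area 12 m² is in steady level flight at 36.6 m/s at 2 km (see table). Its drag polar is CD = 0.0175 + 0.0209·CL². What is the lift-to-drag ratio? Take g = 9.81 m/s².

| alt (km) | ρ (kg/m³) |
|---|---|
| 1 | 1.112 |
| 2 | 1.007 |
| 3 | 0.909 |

At 2 km, from the table: ρ = 1.007 kg/m³.
In steady level flight, lift balances weight: W = mg = 356 × 9.81 = 3492.4 N.
Dynamic pressure q = 0.5 × 1.007 × 36.6² = 674.5 Pa.
Required CL = L/(qS) = 3492.4/(674.5·12) = 0.4315.
CD = 0.0175 + 0.0209 × 0.4315² = 0.02139.
L/D = CL/CD = 0.4315 / 0.02139 = 20.2

L/D = 20.2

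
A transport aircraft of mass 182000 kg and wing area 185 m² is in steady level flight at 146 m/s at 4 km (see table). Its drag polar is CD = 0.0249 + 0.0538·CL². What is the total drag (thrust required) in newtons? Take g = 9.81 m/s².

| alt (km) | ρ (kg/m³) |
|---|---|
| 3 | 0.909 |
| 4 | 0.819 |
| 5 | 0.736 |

D = 1.46×10^5 N

At 4 km, from the table: ρ = 0.819 kg/m³.
In steady level flight, lift balances weight: W = mg = 182000 × 9.81 = 1.7854×10^6 N.
q = ½ρv² = ½ × 0.819 × 146² = 8729 Pa.
Required CL = L/(qS) = 1.7854×10^6/(8729·185) = 1.106.
CD = 0.0249 + 0.0538 × 1.106² = 0.09067.
D = q·S·CD = 8729 × 185 × 0.09067 = 1.464×10^5 N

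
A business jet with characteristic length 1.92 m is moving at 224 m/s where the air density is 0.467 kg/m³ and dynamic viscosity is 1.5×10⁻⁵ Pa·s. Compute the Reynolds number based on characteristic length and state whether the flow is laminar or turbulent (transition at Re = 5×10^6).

Re = ρ·v·c/μ = 0.467 × 224 × 1.92 / (1.5×10⁻⁵) = 1.34×10^7
Since 1.34×10^7 > 5×10^6, the flow is turbulent.

Re = 1.34×10^7 (turbulent)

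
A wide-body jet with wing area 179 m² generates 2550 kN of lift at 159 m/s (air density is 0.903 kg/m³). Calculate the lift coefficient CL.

CL = 1.25

From L = ½ρv²S·CL, rearranging gives CL = 2L/(ρv²S).
CL = 2 × 2.55×10^6 / (0.903 × 159² × 179) = 1.25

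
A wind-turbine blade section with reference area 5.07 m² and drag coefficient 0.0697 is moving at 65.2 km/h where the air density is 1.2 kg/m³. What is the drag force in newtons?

D = 69.5 N

Convert speed: v = 65.2 km/h ÷ 3.6 = 18.11 m/s.
Dynamic pressure q = ½ρv² = ½ × 1.2 × 18.11² = 196.8 Pa.
D = q·S·CD = 196.8 × 5.07 × 0.0697 = 69.5 N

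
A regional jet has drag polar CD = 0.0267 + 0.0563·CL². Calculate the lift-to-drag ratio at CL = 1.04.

L/D = 11.9

CD = 0.0267 + 0.0563 × 1.04² = 0.08759
L/D = CL/CD = 1.04 / 0.08759 = 11.9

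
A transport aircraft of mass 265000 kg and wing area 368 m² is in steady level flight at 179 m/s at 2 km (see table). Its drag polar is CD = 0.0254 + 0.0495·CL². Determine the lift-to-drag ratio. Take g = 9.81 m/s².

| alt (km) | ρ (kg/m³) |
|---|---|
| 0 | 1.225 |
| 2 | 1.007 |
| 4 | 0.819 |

L/D = 12.5

At 2 km, from the table: ρ = 1.007 kg/m³.
Level flight ⇒ L = W = m·g = 265000 × 9.81 = 2.5996×10^6 N.
q = ½ρv² = ½ × 1.007 × 179² = 16130 Pa.
CL = 2W/(ρv²S) = 2×2.5996×10^6/(1.007×179²×368) = 0.4379.
CD = 0.0254 + 0.0495 × 0.4379² = 0.03489.
L/D = CL/CD = 0.4379 / 0.03489 = 12.5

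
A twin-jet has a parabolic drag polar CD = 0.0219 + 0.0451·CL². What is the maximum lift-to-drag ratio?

(L/D)max = 15.9

For CD = CD0 + K·CL², (L/D)max occurs at CL* = √(CD0/K) and equals 1/(2√(K·CD0)).
(L/D)max = 1/(2√(0.0451 × 0.0219)) = 1/(2 × 0.03143) = 15.9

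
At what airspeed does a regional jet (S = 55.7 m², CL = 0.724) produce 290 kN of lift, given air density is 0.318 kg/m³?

v = 213 m/s

L = ½ρv²S·CL ⇒ v = √(2L/(ρ·S·CL))
v = √(2 × 2.9×10^5 / (0.318 × 55.7 × 0.724)) = √45230 = 213 m/s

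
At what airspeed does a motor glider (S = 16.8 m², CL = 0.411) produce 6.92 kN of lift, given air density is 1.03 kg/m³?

L = ½ρv²S·CL ⇒ v = √(2L/(ρ·S·CL))
v = √(2 × 6920 / (1.03 × 16.8 × 0.411)) = √1946 = 44.1 m/s

v = 44.1 m/s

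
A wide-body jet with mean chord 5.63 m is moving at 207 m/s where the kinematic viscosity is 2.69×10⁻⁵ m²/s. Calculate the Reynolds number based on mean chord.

Re = v·c/ν = 207 × 5.63 / (2.69×10⁻⁵) = 4.33×10^7

Re = 4.33×10^7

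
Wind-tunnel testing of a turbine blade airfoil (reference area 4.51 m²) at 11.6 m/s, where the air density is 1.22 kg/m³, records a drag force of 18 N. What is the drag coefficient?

From D = ½ρv²S·CD, rearranging gives CD = 2D/(ρv²S).
CD = 2 × 18 / (1.22 × 11.6² × 4.51) = 0.0486

CD = 0.0486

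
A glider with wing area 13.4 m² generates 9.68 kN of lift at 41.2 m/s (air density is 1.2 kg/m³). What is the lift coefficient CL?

From L = ½ρv²S·CL, rearranging gives CL = 2L/(ρv²S).
CL = 2 × 9680 / (1.2 × 41.2² × 13.4) = 0.709

CL = 0.709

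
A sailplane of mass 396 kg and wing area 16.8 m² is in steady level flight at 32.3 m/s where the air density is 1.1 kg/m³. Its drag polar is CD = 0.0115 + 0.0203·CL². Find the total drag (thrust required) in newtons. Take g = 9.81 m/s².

In steady level flight, lift balances weight: W = mg = 396 × 9.81 = 3884.8 N.
Dynamic pressure q = 0.5 × 1.1 × 32.3² = 573.8 Pa.
CL = W/(q·S) = 3884.8 / (573.8 × 16.8) = 0.403.
CD = 0.0115 + 0.0203 × 0.403² = 0.0148.
D = q·S·CD = 573.8 × 16.8 × 0.0148 = 142.6 N

D = 143 N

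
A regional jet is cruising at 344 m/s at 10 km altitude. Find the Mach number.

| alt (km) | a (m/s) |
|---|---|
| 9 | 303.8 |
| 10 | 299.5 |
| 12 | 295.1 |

M = 1.15

At 10 km, from the table: a = 299.5 m/s.
M = v/a = 344 / 299.5 = 1.15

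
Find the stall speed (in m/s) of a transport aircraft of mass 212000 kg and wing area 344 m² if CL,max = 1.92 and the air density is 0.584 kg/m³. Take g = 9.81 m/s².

At stall, lift equals weight: L = W = m·g = 212000 × 9.81 = 2.08×10^6 N.
From L = ½ρV²S·CL,max = W: V_stall = √(2W/(ρSCL,max)) = √(2·2.08×10^6/(0.584·344·1.92))
V_stall = √10780 = 104 m/s

V_stall = 104 m/s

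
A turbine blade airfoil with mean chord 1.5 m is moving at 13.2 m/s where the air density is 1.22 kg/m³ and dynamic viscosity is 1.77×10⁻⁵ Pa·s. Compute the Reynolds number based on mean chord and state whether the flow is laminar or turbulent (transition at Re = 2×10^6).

Re = 1.36×10^6 (laminar)

Re = ρ·v·c/μ = 1.22 × 13.2 × 1.5 / (1.77×10⁻⁵) = 1.36×10^6
Since 1.36×10^6 < 2×10^6, the flow is laminar.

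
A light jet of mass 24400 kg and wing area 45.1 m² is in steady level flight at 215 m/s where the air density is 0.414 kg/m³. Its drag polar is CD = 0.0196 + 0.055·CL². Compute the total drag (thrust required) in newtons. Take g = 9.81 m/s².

D = 15800 N

Level flight ⇒ L = W = m·g = 24400 × 9.81 = 2.3936×10^5 N.
q = ½ρv² = ½ × 0.414 × 215² = 9569 Pa.
CL = W/(q·S) = 2.3936×10^5 / (9569 × 45.1) = 0.5547.
CD = 0.0196 + 0.055 × 0.5547² = 0.03652.
D = q·S·CD = 9569 × 45.1 × 0.03652 = 15760 N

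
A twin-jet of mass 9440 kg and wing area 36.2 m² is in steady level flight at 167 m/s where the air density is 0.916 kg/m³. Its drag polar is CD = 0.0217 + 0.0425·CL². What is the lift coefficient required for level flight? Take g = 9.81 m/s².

CL = 0.2

In steady level flight, lift balances weight: W = mg = 9440 × 9.81 = 92606 N.
q = ½ρv² = ½ × 0.916 × 167² = 12770 Pa.
CL = 2W/(ρv²S) = 2×92606/(0.916×167²×36.2) = 0.2003.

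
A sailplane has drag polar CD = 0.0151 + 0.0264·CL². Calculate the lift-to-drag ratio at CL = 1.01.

L/D = 24

CD = 0.0151 + 0.0264 × 1.01² = 0.04203
L/D = CL/CD = 1.01 / 0.04203 = 24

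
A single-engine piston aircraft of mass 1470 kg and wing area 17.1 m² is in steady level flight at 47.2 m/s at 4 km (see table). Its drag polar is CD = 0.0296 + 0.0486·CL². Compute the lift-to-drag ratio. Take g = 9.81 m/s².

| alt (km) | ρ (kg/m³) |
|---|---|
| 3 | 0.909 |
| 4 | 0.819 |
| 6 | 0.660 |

L/D = 13

At 4 km, from the table: ρ = 0.819 kg/m³.
Level flight ⇒ L = W = m·g = 1470 × 9.81 = 14421 N.
Dynamic pressure q = 0.5 × 0.819 × 47.2² = 912.3 Pa.
CL = W/(q·S) = 14421 / (912.3 × 17.1) = 0.9244.
CD = 0.0296 + 0.0486 × 0.9244² = 0.07113.
L/D = CL/CD = 0.9244 / 0.07113 = 13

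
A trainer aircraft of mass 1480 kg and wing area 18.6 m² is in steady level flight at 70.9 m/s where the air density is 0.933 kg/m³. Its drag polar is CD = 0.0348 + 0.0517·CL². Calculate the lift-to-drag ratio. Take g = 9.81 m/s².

L/D = 8.21

Weight W = mg = 1480 × 9.81 = 14519 N; in level flight L = W.
Dynamic pressure q = 0.5 × 0.933 × 70.9² = 2345 Pa.
Required CL = L/(qS) = 14519/(2345·18.6) = 0.3329.
CD = 0.0348 + 0.0517 × 0.3329² = 0.04053.
L/D = CL/CD = 0.3329 / 0.04053 = 8.21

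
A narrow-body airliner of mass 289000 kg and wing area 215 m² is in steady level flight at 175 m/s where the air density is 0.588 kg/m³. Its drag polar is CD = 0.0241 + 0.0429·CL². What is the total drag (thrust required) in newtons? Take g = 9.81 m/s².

D = 2.25×10^5 N

Level flight ⇒ L = W = m·g = 289000 × 9.81 = 2.8351×10^6 N.
q = ½ρv² = ½ × 0.588 × 175² = 9004 Pa.
CL = 2W/(ρv²S) = 2×2.8351×10^6/(0.588×175²×215) = 1.465.
CD = 0.0241 + 0.0429 × 1.465² = 0.1161.
D = q·S·CD = 9004 × 215 × 0.1161 = 2.248×10^5 N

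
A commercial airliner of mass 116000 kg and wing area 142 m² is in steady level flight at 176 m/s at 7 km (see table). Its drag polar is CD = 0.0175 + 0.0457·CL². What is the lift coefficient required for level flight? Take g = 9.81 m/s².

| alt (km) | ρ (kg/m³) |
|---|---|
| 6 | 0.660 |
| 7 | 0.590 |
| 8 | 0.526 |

At 7 km, from the table: ρ = 0.590 kg/m³.
Level flight ⇒ L = W = m·g = 116000 × 9.81 = 1.138×10^6 N.
Dynamic pressure q = 0.5 × 0.59 × 176² = 9138 Pa.
CL = W/(q·S) = 1.138×10^6 / (9138 × 142) = 0.877.

CL = 0.877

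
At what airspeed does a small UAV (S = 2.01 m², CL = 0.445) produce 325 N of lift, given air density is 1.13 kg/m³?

L = ½ρv²S·CL ⇒ v = √(2L/(ρ·S·CL))
v = √(2 × 325 / (1.13 × 2.01 × 0.445)) = √643.1 = 25.4 m/s

v = 25.4 m/s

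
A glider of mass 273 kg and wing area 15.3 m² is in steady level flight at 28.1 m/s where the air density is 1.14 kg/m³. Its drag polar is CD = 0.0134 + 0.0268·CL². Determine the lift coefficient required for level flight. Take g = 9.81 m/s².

Level flight ⇒ L = W = m·g = 273 × 9.81 = 2678.1 N.
q = ½ρv² = ½ × 1.14 × 28.1² = 450.1 Pa.
CL = 2W/(ρv²S) = 2×2678.1/(1.14×28.1²×15.3) = 0.3889.

CL = 0.389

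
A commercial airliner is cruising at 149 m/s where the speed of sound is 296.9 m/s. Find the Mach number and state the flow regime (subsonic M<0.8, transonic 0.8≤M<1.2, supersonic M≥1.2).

M = v/a = 149 / 296.9 = 0.502
M = 0.502 → subsonic.

M = 0.502 (subsonic)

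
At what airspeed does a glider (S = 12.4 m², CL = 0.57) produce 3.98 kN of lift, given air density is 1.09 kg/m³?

L = ½ρv²S·CL ⇒ v = √(2L/(ρ·S·CL))
v = √(2 × 3980 / (1.09 × 12.4 × 0.57)) = √1033 = 32.1 m/s

v = 32.1 m/s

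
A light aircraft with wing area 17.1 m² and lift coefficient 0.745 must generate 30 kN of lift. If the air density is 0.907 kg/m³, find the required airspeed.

L = ½ρv²S·CL ⇒ v = √(2L/(ρ·S·CL))
v = √(2 × 30000 / (0.907 × 17.1 × 0.745)) = √5193 = 72.1 m/s

v = 72.1 m/s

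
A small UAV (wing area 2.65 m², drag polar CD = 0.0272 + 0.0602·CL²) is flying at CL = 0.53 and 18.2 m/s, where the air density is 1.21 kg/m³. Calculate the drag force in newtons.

D = 23.4 N

CD = 0.0272 + 0.0602 × 0.53² = 0.04411
D = ½ρv²S·CD = ½ × 1.21 × 18.2² × 2.65 × 0.04411 = 23.4 N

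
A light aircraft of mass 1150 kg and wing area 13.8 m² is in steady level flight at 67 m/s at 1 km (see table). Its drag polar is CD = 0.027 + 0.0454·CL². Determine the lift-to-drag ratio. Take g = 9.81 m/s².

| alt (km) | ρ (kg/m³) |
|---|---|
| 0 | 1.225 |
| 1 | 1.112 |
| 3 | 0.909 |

At 1 km, from the table: ρ = 1.112 kg/m³.
In steady level flight, lift balances weight: W = mg = 1150 × 9.81 = 11282 N.
Dynamic pressure q = 0.5 × 1.112 × 67² = 2496 Pa.
CL = 2W/(ρv²S) = 2×11282/(1.112×67²×13.8) = 0.3275.
CD = 0.027 + 0.0454 × 0.3275² = 0.03187.
L/D = CL/CD = 0.3275 / 0.03187 = 10.3

L/D = 10.3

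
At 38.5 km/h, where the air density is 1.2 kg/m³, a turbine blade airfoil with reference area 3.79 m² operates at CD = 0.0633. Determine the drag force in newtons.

Convert speed: v = 38.5 km/h ÷ 3.6 = 10.69 m/s.
D = ½ρv²S·CD = ½ × 1.2 × 10.69² × 3.79 × 0.0633 = 16.5 N

D = 16.5 N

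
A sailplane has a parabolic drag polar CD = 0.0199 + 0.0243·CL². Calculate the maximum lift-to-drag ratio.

For CD = CD0 + K·CL², (L/D)max occurs at CL* = √(CD0/K) and equals 1/(2√(K·CD0)).
(L/D)max = 1/(2√(0.0243 × 0.0199)) = 1/(2 × 0.02199) = 22.7

(L/D)max = 22.7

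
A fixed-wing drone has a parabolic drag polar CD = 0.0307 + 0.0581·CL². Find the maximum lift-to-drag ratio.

For CD = CD0 + K·CL², (L/D)max occurs at CL* = √(CD0/K) and equals 1/(2√(K·CD0)).
(L/D)max = 1/(2√(0.0581 × 0.0307)) = 1/(2 × 0.04223) = 11.8

(L/D)max = 11.8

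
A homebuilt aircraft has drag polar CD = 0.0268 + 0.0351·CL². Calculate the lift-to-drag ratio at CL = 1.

L/D = 16.2

CD = 0.0268 + 0.0351 × 1² = 0.0619
L/D = CL/CD = 1 / 0.0619 = 16.2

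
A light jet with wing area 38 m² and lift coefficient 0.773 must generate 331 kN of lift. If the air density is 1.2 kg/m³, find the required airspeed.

L = ½ρv²S·CL ⇒ v = √(2L/(ρ·S·CL))
v = √(2 × 3.31×10^5 / (1.2 × 38 × 0.773)) = √18780 = 137 m/s

v = 137 m/s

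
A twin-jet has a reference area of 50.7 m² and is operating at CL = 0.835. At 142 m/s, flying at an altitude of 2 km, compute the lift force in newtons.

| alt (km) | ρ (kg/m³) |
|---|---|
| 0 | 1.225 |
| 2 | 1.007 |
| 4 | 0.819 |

L = 4.3×10^5 N

At 2 km, from the table: ρ = 1.007 kg/m³.
Dynamic pressure q = ½ρv² = ½ × 1.007 × 142² = 10150 Pa.
L = q·S·CL = 10150 × 50.7 × 0.835 = 4.3×10^5 N ≈ 430 kN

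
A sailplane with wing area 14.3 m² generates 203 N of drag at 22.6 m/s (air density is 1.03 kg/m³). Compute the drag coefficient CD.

From D = ½ρv²S·CD, rearranging gives CD = 2D/(ρv²S).
CD = 2 × 203 / (1.03 × 22.6² × 14.3) = 0.054

CD = 0.054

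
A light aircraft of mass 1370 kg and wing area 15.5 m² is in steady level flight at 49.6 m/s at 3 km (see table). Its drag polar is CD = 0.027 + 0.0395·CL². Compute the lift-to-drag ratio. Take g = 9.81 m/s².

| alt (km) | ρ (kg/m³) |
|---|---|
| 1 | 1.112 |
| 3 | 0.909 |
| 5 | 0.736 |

L/D = 15.3

At 3 km, from the table: ρ = 0.909 kg/m³.
Weight W = mg = 1370 × 9.81 = 13440 N; in level flight L = W.
q = ½ρv² = ½ × 0.909 × 49.6² = 1118 Pa.
CL = W/(q·S) = 13440 / (1118 × 15.5) = 0.7755.
CD = 0.027 + 0.0395 × 0.7755² = 0.05075.
L/D = CL/CD = 0.7755 / 0.05075 = 15.3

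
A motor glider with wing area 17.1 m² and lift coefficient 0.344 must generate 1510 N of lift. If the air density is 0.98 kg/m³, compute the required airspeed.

v = 22.9 m/s

L = ½ρv²S·CL ⇒ v = √(2L/(ρ·S·CL))
v = √(2 × 1510 / (0.98 × 17.1 × 0.344)) = √523.9 = 22.9 m/s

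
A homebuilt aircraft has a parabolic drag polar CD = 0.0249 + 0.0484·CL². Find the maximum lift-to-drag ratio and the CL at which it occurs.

For CD = CD0 + K·CL², (L/D)max occurs at CL* = √(CD0/K) and equals 1/(2√(K·CD0)).
(L/D)max = 1/(2√(0.0484 × 0.0249)) = 1/(2 × 0.03472) = 14.4
CL* = √(0.0249/0.0484) = 0.717

(L/D)max = 14.4, at CL = 0.717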